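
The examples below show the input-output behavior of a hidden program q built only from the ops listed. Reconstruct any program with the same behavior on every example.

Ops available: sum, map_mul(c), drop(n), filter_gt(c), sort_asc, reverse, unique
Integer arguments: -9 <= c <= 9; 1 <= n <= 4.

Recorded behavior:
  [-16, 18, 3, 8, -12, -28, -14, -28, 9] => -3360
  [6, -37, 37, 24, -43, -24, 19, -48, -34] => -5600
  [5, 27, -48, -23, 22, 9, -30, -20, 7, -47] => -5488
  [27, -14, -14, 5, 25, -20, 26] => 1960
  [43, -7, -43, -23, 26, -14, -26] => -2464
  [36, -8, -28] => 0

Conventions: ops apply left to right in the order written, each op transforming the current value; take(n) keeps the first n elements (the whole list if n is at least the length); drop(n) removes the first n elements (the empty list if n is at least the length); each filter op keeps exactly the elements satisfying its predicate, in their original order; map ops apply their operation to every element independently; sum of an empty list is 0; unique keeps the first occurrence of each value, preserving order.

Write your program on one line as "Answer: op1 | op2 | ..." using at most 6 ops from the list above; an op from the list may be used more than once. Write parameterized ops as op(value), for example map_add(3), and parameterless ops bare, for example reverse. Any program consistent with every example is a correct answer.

sort_asc | map_mul(-8) | map_mul(-7) | reverse | sum

Check, running the answer program on each example:
  [-16, 18, 3, 8, -12, -28, -14, -28, 9] -> [-28, -28, -16, -14, -12, 3, 8, 9, 18] -> [224, 224, 128, 112, 96, -24, -64, -72, -144] -> [-1568, -1568, -896, -784, -672, 168, 448, 504, 1008] -> [1008, 504, 448, 168, -672, -784, -896, -1568, -1568] -> -3360
  [6, -37, 37, 24, -43, -24, 19, -48, -34] -> [-48, -43, -37, -34, -24, 6, 19, 24, 37] -> [384, 344, 296, 272, 192, -48, -152, -192, -296] -> [-2688, -2408, -2072, -1904, -1344, 336, 1064, 1344, 2072] -> [2072, 1344, 1064, 336, -1344, -1904, -2072, -2408, -2688] -> -5600
  [5, 27, -48, -23, 22, 9, -30, -20, 7, -47] -> [-48, -47, -30, -23, -20, 5, 7, 9, 22, 27] -> [384, 376, 240, 184, 160, -40, -56, -72, -176, -216] -> [-2688, -2632, -1680, -1288, -1120, 280, 392, 504, 1232, 1512] -> [1512, 1232, 504, 392, 280, -1120, -1288, -1680, -2632, -2688] -> -5488
  [27, -14, -14, 5, 25, -20, 26] -> [-20, -14, -14, 5, 25, 26, 27] -> [160, 112, 112, -40, -200, -208, -216] -> [-1120, -784, -784, 280, 1400, 1456, 1512] -> [1512, 1456, 1400, 280, -784, -784, -1120] -> 1960
  [43, -7, -43, -23, 26, -14, -26] -> [-43, -26, -23, -14, -7, 26, 43] -> [344, 208, 184, 112, 56, -208, -344] -> [-2408, -1456, -1288, -784, -392, 1456, 2408] -> [2408, 1456, -392, -784, -1288, -1456, -2408] -> -2464
  [36, -8, -28] -> [-28, -8, 36] -> [224, 64, -288] -> [-1568, -448, 2016] -> [2016, -448, -1568] -> 0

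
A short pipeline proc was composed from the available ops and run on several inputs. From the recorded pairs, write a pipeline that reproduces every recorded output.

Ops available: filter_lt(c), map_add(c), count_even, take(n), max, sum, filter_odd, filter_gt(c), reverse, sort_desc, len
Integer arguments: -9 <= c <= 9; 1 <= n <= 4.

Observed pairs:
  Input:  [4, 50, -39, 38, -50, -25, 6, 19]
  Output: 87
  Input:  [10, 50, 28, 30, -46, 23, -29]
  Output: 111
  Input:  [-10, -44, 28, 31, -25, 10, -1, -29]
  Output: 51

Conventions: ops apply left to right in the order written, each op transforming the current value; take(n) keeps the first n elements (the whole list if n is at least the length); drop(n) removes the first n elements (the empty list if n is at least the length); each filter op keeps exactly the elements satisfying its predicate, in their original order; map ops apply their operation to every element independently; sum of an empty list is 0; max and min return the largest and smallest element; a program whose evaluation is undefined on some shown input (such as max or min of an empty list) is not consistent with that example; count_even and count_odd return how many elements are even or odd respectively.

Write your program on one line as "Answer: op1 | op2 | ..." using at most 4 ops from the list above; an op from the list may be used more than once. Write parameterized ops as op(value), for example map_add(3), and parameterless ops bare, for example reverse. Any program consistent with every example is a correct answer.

filter_gt(0) | sort_desc | map_add(-6) | sum

Check, running the answer program on each example:
  [4, 50, -39, 38, -50, -25, 6, 19] -> [4, 50, 38, 6, 19] -> [50, 38, 19, 6, 4] -> [44, 32, 13, 0, -2] -> 87
  [10, 50, 28, 30, -46, 23, -29] -> [10, 50, 28, 30, 23] -> [50, 30, 28, 23, 10] -> [44, 24, 22, 17, 4] -> 111
  [-10, -44, 28, 31, -25, 10, -1, -29] -> [28, 31, 10] -> [31, 28, 10] -> [25, 22, 4] -> 51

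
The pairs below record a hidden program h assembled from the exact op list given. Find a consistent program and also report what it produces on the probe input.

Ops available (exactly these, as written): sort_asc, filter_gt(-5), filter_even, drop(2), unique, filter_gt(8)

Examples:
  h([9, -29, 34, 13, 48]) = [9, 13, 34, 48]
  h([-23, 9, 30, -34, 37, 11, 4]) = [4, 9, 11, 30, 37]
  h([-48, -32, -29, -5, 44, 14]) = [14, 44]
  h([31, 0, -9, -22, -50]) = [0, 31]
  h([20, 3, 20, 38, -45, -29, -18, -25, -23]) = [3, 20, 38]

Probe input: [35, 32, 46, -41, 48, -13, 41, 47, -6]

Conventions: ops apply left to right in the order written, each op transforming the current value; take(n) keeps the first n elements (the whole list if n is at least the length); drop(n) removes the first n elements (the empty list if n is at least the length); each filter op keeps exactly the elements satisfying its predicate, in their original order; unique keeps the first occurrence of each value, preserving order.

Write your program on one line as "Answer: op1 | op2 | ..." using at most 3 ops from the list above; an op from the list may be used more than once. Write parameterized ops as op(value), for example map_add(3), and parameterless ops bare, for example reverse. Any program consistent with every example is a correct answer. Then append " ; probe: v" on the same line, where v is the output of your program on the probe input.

sort_asc | unique | filter_gt(-5) ; probe: [32, 35, 41, 46, 47, 48]

Check, running the answer program on each example:
  [9, -29, 34, 13, 48] -> [-29, 9, 13, 34, 48] -> [-29, 9, 13, 34, 48] -> [9, 13, 34, 48]
  [-23, 9, 30, -34, 37, 11, 4] -> [-34, -23, 4, 9, 11, 30, 37] -> [-34, -23, 4, 9, 11, 30, 37] -> [4, 9, 11, 30, 37]
  [-48, -32, -29, -5, 44, 14] -> [-48, -32, -29, -5, 14, 44] -> [-48, -32, -29, -5, 14, 44] -> [14, 44]
  [31, 0, -9, -22, -50] -> [-50, -22, -9, 0, 31] -> [-50, -22, -9, 0, 31] -> [0, 31]
  [20, 3, 20, 38, -45, -29, -18, -25, -23] -> [-45, -29, -25, -23, -18, 3, 20, 20, 38] -> [-45, -29, -25, -23, -18, 3, 20, 38] -> [3, 20, 38]
  probe: [35, 32, 46, -41, 48, -13, 41, 47, -6] -> [-41, -13, -6, 32, 35, 41, 46, 47, 48] -> [-41, -13, -6, 32, 35, 41, 46, 47, 48] -> [32, 35, 41, 46, 47, 48]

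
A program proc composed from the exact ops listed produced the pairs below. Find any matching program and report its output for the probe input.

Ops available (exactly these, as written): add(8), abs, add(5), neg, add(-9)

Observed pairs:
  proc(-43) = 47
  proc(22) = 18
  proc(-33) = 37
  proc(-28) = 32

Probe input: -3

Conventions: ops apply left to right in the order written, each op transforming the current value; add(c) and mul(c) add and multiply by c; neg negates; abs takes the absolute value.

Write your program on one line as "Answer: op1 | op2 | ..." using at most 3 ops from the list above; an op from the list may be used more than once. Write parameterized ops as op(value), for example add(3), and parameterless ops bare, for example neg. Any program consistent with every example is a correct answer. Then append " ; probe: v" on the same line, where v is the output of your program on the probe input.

add(5) | add(-9) | abs ; probe: 7

Check, running the answer program on each example:
  -43 -> -38 -> -47 -> 47
  22 -> 27 -> 18 -> 18
  -33 -> -28 -> -37 -> 37
  -28 -> -23 -> -32 -> 32
  probe: -3 -> 2 -> -7 -> 7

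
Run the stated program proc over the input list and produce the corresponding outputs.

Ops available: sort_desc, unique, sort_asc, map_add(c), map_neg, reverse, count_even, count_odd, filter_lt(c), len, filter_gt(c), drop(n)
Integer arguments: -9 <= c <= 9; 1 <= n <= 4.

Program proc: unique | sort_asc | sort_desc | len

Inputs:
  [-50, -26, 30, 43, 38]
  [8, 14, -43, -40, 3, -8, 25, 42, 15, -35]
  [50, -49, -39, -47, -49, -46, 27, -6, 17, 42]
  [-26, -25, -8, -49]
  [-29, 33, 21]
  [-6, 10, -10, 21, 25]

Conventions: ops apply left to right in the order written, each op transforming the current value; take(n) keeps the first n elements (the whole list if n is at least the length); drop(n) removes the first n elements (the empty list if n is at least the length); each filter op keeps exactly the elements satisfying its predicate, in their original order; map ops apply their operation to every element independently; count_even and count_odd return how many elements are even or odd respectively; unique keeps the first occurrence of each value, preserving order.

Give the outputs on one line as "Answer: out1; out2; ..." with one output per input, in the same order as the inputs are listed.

Execution, op by op:
  [-50, -26, 30, 43, 38] -> [-50, -26, 30, 43, 38] -> [-50, -26, 30, 38, 43] -> [43, 38, 30, -26, -50] -> 5
  [8, 14, -43, -40, 3, -8, 25, 42, 15, -35] -> [8, 14, -43, -40, 3, -8, 25, 42, 15, -35] -> [-43, -40, -35, -8, 3, 8, 14, 15, 25, 42] -> [42, 25, 15, 14, 8, 3, -8, -35, -40, -43] -> 10
  [50, -49, -39, -47, -49, -46, 27, -6, 17, 42] -> [50, -49, -39, -47, -46, 27, -6, 17, 42] -> [-49, -47, -46, -39, -6, 17, 27, 42, 50] -> [50, 42, 27, 17, -6, -39, -46, -47, -49] -> 9
  [-26, -25, -8, -49] -> [-26, -25, -8, -49] -> [-49, -26, -25, -8] -> [-8, -25, -26, -49] -> 4
  [-29, 33, 21] -> [-29, 33, 21] -> [-29, 21, 33] -> [33, 21, -29] -> 3
  [-6, 10, -10, 21, 25] -> [-6, 10, -10, 21, 25] -> [-10, -6, 10, 21, 25] -> [25, 21, 10, -6, -10] -> 5

5; 10; 9; 4; 3; 5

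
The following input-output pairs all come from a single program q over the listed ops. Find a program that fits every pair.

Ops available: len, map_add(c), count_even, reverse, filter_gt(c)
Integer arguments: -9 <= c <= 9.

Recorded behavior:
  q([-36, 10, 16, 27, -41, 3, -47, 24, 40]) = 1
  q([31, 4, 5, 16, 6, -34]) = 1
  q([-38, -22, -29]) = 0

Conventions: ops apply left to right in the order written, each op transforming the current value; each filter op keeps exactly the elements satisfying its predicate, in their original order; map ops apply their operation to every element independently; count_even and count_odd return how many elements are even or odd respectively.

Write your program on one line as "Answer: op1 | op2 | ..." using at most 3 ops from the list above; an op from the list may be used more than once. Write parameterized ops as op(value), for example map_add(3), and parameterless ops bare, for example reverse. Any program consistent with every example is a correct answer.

map_add(-9) | filter_gt(4) | count_even

Check, running the answer program on each example:
  [-36, 10, 16, 27, -41, 3, -47, 24, 40] -> [-45, 1, 7, 18, -50, -6, -56, 15, 31] -> [7, 18, 15, 31] -> 1
  [31, 4, 5, 16, 6, -34] -> [22, -5, -4, 7, -3, -43] -> [22, 7] -> 1
  [-38, -22, -29] -> [-47, -31, -38] -> [] -> 0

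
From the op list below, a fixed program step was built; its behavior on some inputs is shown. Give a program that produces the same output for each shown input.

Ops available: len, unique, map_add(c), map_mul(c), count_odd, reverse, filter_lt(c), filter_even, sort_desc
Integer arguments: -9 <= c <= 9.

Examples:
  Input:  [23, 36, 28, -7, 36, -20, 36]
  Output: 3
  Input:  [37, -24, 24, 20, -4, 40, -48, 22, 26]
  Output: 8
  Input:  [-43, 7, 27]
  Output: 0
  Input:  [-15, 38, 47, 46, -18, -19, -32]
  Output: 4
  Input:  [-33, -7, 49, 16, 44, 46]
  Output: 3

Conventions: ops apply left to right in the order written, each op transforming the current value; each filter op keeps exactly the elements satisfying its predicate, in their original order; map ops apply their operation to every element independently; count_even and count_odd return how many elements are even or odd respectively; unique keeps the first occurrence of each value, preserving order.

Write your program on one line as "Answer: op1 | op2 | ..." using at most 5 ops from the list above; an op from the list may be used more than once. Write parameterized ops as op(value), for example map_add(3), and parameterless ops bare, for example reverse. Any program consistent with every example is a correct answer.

sort_desc | filter_even | unique | len

Check, running the answer program on each example:
  [23, 36, 28, -7, 36, -20, 36] -> [36, 36, 36, 28, 23, -7, -20] -> [36, 36, 36, 28, -20] -> [36, 28, -20] -> 3
  [37, -24, 24, 20, -4, 40, -48, 22, 26] -> [40, 37, 26, 24, 22, 20, -4, -24, -48] -> [40, 26, 24, 22, 20, -4, -24, -48] -> [40, 26, 24, 22, 20, -4, -24, -48] -> 8
  [-43, 7, 27] -> [27, 7, -43] -> [] -> [] -> 0
  [-15, 38, 47, 46, -18, -19, -32] -> [47, 46, 38, -15, -18, -19, -32] -> [46, 38, -18, -32] -> [46, 38, -18, -32] -> 4
  [-33, -7, 49, 16, 44, 46] -> [49, 46, 44, 16, -7, -33] -> [46, 44, 16] -> [46, 44, 16] -> 3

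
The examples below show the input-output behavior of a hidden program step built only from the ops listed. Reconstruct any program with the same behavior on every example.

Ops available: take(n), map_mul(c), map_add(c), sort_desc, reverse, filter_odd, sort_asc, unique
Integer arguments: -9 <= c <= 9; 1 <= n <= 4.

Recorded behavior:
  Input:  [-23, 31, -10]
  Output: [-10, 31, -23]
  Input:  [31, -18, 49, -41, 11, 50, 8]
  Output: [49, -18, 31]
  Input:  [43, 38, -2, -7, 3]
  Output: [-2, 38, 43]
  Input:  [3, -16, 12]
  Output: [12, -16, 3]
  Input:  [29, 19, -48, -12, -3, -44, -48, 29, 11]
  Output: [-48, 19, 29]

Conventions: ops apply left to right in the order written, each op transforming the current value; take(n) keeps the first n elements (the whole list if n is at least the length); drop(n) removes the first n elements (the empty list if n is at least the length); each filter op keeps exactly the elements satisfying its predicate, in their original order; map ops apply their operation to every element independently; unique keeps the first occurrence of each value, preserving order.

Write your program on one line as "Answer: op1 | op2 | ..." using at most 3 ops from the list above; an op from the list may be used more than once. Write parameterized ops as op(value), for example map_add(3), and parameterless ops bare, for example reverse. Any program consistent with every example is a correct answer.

unique | take(3) | reverse

Check, running the answer program on each example:
  [-23, 31, -10] -> [-23, 31, -10] -> [-23, 31, -10] -> [-10, 31, -23]
  [31, -18, 49, -41, 11, 50, 8] -> [31, -18, 49, -41, 11, 50, 8] -> [31, -18, 49] -> [49, -18, 31]
  [43, 38, -2, -7, 3] -> [43, 38, -2, -7, 3] -> [43, 38, -2] -> [-2, 38, 43]
  [3, -16, 12] -> [3, -16, 12] -> [3, -16, 12] -> [12, -16, 3]
  [29, 19, -48, -12, -3, -44, -48, 29, 11] -> [29, 19, -48, -12, -3, -44, 11] -> [29, 19, -48] -> [-48, 19, 29]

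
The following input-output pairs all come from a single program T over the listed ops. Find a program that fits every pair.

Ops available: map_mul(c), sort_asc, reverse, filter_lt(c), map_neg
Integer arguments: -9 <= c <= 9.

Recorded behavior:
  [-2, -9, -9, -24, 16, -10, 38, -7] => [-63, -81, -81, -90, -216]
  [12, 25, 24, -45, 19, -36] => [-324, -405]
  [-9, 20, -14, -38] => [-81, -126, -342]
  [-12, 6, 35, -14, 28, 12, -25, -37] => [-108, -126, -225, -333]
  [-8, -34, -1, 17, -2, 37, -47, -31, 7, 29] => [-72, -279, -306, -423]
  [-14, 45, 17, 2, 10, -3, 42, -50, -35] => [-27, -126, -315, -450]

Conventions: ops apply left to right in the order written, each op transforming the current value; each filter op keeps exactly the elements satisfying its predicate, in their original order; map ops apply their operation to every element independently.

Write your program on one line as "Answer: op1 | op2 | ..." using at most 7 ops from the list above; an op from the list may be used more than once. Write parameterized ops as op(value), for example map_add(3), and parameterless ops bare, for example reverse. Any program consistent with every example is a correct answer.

filter_lt(-2) | reverse | map_neg | sort_asc | map_mul(9) | map_neg

Check, running the answer program on each example:
  [-2, -9, -9, -24, 16, -10, 38, -7] -> [-9, -9, -24, -10, -7] -> [-7, -10, -24, -9, -9] -> [7, 10, 24, 9, 9] -> [7, 9, 9, 10, 24] -> [63, 81, 81, 90, 216] -> [-63, -81, -81, -90, -216]
  [12, 25, 24, -45, 19, -36] -> [-45, -36] -> [-36, -45] -> [36, 45] -> [36, 45] -> [324, 405] -> [-324, -405]
  [-9, 20, -14, -38] -> [-9, -14, -38] -> [-38, -14, -9] -> [38, 14, 9] -> [9, 14, 38] -> [81, 126, 342] -> [-81, -126, -342]
  [-12, 6, 35, -14, 28, 12, -25, -37] -> [-12, -14, -25, -37] -> [-37, -25, -14, -12] -> [37, 25, 14, 12] -> [12, 14, 25, 37] -> [108, 126, 225, 333] -> [-108, -126, -225, -333]
  [-8, -34, -1, 17, -2, 37, -47, -31, 7, 29] -> [-8, -34, -47, -31] -> [-31, -47, -34, -8] -> [31, 47, 34, 8] -> [8, 31, 34, 47] -> [72, 279, 306, 423] -> [-72, -279, -306, -423]
  [-14, 45, 17, 2, 10, -3, 42, -50, -35] -> [-14, -3, -50, -35] -> [-35, -50, -3, -14] -> [35, 50, 3, 14] -> [3, 14, 35, 50] -> [27, 126, 315, 450] -> [-27, -126, -315, -450]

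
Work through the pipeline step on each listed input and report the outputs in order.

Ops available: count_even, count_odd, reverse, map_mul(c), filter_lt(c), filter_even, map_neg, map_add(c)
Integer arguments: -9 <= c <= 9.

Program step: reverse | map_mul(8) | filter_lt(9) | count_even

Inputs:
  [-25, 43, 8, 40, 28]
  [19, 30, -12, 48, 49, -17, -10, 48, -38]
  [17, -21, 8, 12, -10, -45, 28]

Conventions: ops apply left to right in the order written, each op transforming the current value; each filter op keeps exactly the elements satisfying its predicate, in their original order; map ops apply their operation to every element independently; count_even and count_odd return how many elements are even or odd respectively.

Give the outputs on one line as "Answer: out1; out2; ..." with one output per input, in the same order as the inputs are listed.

1; 4; 3

Execution, op by op:
  [-25, 43, 8, 40, 28] -> [28, 40, 8, 43, -25] -> [224, 320, 64, 344, -200] -> [-200] -> 1
  [19, 30, -12, 48, 49, -17, -10, 48, -38] -> [-38, 48, -10, -17, 49, 48, -12, 30, 19] -> [-304, 384, -80, -136, 392, 384, -96, 240, 152] -> [-304, -80, -136, -96] -> 4
  [17, -21, 8, 12, -10, -45, 28] -> [28, -45, -10, 12, 8, -21, 17] -> [224, -360, -80, 96, 64, -168, 136] -> [-360, -80, -168] -> 3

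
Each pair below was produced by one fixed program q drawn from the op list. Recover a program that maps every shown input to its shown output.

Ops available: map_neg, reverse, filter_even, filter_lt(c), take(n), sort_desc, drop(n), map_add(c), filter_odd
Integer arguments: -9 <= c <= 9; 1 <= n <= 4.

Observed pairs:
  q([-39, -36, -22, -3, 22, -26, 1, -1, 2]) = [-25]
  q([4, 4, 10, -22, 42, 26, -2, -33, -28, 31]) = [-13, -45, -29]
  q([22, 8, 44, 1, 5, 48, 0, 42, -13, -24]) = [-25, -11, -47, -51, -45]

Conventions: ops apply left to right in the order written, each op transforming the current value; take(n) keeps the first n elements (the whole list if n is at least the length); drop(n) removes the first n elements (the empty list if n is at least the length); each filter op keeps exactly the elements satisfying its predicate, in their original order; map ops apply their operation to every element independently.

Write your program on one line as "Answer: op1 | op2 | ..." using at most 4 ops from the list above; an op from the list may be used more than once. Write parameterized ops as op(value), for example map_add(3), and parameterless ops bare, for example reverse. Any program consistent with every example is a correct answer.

map_add(3) | map_neg | filter_lt(-9) | filter_odd

Check, running the answer program on each example:
  [-39, -36, -22, -3, 22, -26, 1, -1, 2] -> [-36, -33, -19, 0, 25, -23, 4, 2, 5] -> [36, 33, 19, 0, -25, 23, -4, -2, -5] -> [-25] -> [-25]
  [4, 4, 10, -22, 42, 26, -2, -33, -28, 31] -> [7, 7, 13, -19, 45, 29, 1, -30, -25, 34] -> [-7, -7, -13, 19, -45, -29, -1, 30, 25, -34] -> [-13, -45, -29, -34] -> [-13, -45, -29]
  [22, 8, 44, 1, 5, 48, 0, 42, -13, -24] -> [25, 11, 47, 4, 8, 51, 3, 45, -10, -21] -> [-25, -11, -47, -4, -8, -51, -3, -45, 10, 21] -> [-25, -11, -47, -51, -45] -> [-25, -11, -47, -51, -45]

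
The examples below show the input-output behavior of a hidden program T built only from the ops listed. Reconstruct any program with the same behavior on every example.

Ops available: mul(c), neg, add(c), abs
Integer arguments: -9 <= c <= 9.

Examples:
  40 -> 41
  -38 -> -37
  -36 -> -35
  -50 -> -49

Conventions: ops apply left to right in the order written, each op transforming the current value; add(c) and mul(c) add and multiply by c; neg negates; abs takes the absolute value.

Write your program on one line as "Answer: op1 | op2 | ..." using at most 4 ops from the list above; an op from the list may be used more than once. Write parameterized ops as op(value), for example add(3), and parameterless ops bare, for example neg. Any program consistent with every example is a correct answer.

add(-7) | add(4) | add(-1) | add(5)

Check, running the answer program on each example:
  40 -> 33 -> 37 -> 36 -> 41
  -38 -> -45 -> -41 -> -42 -> -37
  -36 -> -43 -> -39 -> -40 -> -35
  -50 -> -57 -> -53 -> -54 -> -49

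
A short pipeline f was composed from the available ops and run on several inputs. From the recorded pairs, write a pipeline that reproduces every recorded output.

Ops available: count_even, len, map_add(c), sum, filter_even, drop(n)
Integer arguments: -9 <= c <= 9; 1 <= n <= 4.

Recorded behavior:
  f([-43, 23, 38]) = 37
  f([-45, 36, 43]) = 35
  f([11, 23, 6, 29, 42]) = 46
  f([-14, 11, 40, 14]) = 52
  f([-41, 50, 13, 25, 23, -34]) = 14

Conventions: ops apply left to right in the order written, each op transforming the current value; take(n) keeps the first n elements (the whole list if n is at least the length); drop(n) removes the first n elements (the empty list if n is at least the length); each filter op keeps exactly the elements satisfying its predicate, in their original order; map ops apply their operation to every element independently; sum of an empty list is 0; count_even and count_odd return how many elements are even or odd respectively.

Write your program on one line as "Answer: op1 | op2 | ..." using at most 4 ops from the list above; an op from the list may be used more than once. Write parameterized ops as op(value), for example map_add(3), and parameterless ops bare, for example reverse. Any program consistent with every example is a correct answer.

drop(1) | filter_even | map_add(-1) | sum

Check, running the answer program on each example:
  [-43, 23, 38] -> [23, 38] -> [38] -> [37] -> 37
  [-45, 36, 43] -> [36, 43] -> [36] -> [35] -> 35
  [11, 23, 6, 29, 42] -> [23, 6, 29, 42] -> [6, 42] -> [5, 41] -> 46
  [-14, 11, 40, 14] -> [11, 40, 14] -> [40, 14] -> [39, 13] -> 52
  [-41, 50, 13, 25, 23, -34] -> [50, 13, 25, 23, -34] -> [50, -34] -> [49, -35] -> 14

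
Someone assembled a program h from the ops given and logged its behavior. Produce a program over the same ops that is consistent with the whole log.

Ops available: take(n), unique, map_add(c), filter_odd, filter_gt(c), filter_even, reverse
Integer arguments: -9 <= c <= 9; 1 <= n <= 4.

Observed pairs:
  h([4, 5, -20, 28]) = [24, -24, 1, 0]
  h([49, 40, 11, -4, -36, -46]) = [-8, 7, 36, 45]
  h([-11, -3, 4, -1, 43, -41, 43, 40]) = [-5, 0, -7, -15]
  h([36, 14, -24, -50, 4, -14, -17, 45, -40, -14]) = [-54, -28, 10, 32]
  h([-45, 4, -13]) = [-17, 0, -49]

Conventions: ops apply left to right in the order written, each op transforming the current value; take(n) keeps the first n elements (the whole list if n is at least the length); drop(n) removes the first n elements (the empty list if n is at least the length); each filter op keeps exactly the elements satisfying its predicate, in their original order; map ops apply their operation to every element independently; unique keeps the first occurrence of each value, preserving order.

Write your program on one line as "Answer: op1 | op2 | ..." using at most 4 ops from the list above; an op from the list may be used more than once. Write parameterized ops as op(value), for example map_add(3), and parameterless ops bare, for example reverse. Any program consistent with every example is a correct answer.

take(4) | map_add(-4) | reverse

Check, running the answer program on each example:
  [4, 5, -20, 28] -> [4, 5, -20, 28] -> [0, 1, -24, 24] -> [24, -24, 1, 0]
  [49, 40, 11, -4, -36, -46] -> [49, 40, 11, -4] -> [45, 36, 7, -8] -> [-8, 7, 36, 45]
  [-11, -3, 4, -1, 43, -41, 43, 40] -> [-11, -3, 4, -1] -> [-15, -7, 0, -5] -> [-5, 0, -7, -15]
  [36, 14, -24, -50, 4, -14, -17, 45, -40, -14] -> [36, 14, -24, -50] -> [32, 10, -28, -54] -> [-54, -28, 10, 32]
  [-45, 4, -13] -> [-45, 4, -13] -> [-49, 0, -17] -> [-17, 0, -49]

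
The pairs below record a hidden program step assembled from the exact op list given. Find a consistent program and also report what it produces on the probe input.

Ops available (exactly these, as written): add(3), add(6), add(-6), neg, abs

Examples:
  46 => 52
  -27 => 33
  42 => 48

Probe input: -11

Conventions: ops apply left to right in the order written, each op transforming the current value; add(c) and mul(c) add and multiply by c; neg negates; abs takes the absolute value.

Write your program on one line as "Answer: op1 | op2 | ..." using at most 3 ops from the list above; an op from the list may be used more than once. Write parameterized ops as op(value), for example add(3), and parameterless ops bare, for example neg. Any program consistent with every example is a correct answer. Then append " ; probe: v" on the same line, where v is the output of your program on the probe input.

abs | add(6) ; probe: 17

Check, running the answer program on each example:
  46 -> 46 -> 52
  -27 -> 27 -> 33
  42 -> 42 -> 48
  probe: -11 -> 11 -> 17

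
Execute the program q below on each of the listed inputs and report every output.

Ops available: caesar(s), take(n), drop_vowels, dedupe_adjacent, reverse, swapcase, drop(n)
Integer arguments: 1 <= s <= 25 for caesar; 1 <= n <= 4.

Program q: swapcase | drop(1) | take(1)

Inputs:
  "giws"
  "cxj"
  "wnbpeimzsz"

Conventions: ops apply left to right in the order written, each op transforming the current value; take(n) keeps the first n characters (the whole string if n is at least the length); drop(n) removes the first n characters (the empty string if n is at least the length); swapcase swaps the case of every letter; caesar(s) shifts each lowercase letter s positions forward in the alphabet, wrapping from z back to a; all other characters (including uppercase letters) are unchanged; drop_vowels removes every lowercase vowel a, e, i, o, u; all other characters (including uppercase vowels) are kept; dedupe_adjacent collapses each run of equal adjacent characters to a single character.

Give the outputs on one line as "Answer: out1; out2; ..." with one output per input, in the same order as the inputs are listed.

Execution, op by op:
  "giws" -> "GIWS" -> "IWS" -> "I"
  "cxj" -> "CXJ" -> "XJ" -> "X"
  "wnbpeimzsz" -> "WNBPEIMZSZ" -> "NBPEIMZSZ" -> "N"

"I"; "X"; "N"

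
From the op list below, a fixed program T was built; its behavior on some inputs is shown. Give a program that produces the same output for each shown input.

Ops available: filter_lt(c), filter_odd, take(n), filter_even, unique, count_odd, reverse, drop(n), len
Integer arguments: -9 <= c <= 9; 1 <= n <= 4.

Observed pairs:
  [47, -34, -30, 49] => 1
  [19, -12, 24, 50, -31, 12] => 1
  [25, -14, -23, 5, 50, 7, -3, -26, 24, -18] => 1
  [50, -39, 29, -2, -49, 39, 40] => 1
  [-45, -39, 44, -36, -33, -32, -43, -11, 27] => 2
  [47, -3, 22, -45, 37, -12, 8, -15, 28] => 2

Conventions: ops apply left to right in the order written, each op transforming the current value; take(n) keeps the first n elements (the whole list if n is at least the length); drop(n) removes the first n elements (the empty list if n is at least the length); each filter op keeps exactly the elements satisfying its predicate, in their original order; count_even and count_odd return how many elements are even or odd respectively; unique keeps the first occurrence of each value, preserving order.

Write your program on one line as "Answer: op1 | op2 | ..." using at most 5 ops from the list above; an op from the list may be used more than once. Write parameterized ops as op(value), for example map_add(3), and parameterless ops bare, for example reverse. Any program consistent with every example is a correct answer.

take(2) | filter_odd | reverse | len

Check, running the answer program on each example:
  [47, -34, -30, 49] -> [47, -34] -> [47] -> [47] -> 1
  [19, -12, 24, 50, -31, 12] -> [19, -12] -> [19] -> [19] -> 1
  [25, -14, -23, 5, 50, 7, -3, -26, 24, -18] -> [25, -14] -> [25] -> [25] -> 1
  [50, -39, 29, -2, -49, 39, 40] -> [50, -39] -> [-39] -> [-39] -> 1
  [-45, -39, 44, -36, -33, -32, -43, -11, 27] -> [-45, -39] -> [-45, -39] -> [-39, -45] -> 2
  [47, -3, 22, -45, 37, -12, 8, -15, 28] -> [47, -3] -> [47, -3] -> [-3, 47] -> 2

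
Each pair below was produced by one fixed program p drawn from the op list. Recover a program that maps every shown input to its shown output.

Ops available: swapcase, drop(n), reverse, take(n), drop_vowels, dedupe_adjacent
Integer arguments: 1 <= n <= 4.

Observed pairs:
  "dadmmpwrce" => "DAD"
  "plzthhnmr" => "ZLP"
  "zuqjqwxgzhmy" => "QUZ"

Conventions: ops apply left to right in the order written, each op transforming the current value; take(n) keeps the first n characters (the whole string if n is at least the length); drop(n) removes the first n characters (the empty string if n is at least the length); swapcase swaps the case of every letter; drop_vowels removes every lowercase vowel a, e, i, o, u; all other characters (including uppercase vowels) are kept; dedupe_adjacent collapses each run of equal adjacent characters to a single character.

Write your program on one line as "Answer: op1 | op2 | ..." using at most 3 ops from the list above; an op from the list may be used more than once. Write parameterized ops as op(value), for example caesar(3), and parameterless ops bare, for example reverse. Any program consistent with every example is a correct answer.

take(3) | reverse | swapcase

Check, running the answer program on each example:
  "dadmmpwrce" -> "dad" -> "dad" -> "DAD"
  "plzthhnmr" -> "plz" -> "zlp" -> "ZLP"
  "zuqjqwxgzhmy" -> "zuq" -> "quz" -> "QUZ"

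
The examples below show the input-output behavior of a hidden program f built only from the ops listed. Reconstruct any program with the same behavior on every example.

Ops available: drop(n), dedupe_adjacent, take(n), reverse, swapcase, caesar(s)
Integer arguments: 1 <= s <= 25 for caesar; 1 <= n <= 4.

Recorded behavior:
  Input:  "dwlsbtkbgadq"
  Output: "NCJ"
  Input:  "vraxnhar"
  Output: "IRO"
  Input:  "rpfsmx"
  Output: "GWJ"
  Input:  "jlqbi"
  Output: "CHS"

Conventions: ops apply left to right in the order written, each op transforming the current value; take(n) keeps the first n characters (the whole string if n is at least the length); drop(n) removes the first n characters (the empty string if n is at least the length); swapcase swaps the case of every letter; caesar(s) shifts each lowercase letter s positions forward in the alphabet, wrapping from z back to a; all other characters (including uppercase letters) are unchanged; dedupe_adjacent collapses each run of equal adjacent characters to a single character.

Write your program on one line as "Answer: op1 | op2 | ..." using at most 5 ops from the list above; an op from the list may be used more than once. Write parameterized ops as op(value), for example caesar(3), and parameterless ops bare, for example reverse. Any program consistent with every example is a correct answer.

take(4) | drop(1) | caesar(17) | swapcase

Check, running the answer program on each example:
  "dwlsbtkbgadq" -> "dwls" -> "wls" -> "ncj" -> "NCJ"
  "vraxnhar" -> "vrax" -> "rax" -> "iro" -> "IRO"
  "rpfsmx" -> "rpfs" -> "pfs" -> "gwj" -> "GWJ"
  "jlqbi" -> "jlqb" -> "lqb" -> "chs" -> "CHS"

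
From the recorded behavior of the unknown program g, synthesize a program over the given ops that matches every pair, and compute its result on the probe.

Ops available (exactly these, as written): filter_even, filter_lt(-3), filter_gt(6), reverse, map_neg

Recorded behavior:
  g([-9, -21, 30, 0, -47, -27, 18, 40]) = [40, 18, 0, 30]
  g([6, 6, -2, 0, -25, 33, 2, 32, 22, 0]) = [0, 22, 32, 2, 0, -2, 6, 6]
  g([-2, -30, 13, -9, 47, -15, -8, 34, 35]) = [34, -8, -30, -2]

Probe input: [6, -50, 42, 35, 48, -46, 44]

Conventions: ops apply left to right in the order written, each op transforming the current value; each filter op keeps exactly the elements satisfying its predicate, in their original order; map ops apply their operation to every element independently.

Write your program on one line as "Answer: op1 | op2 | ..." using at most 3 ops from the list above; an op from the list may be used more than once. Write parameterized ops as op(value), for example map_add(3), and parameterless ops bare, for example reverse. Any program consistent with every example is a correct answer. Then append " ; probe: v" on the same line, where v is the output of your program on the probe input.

filter_even | reverse ; probe: [44, -46, 48, 42, -50, 6]

Check, running the answer program on each example:
  [-9, -21, 30, 0, -47, -27, 18, 40] -> [30, 0, 18, 40] -> [40, 18, 0, 30]
  [6, 6, -2, 0, -25, 33, 2, 32, 22, 0] -> [6, 6, -2, 0, 2, 32, 22, 0] -> [0, 22, 32, 2, 0, -2, 6, 6]
  [-2, -30, 13, -9, 47, -15, -8, 34, 35] -> [-2, -30, -8, 34] -> [34, -8, -30, -2]
  probe: [6, -50, 42, 35, 48, -46, 44] -> [6, -50, 42, 48, -46, 44] -> [44, -46, 48, 42, -50, 6]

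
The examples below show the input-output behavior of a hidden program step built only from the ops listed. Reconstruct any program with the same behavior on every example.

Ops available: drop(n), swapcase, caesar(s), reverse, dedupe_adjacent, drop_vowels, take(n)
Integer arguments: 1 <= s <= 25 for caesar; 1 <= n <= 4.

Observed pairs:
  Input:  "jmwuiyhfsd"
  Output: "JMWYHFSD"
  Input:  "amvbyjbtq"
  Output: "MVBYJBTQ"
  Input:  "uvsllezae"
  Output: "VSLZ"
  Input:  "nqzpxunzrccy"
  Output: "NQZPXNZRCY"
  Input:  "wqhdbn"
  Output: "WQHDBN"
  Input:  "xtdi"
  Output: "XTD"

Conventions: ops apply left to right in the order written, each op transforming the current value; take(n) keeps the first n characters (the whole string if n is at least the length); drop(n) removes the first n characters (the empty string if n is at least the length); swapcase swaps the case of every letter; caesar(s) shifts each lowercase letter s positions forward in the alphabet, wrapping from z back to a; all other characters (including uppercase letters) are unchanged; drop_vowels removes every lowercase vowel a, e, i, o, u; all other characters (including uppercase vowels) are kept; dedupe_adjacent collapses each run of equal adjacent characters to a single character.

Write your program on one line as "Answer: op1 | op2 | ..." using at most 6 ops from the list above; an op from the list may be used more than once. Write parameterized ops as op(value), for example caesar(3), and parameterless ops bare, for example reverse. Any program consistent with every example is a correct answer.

dedupe_adjacent | drop_vowels | reverse | swapcase | reverse

Check, running the answer program on each example:
  "jmwuiyhfsd" -> "jmwuiyhfsd" -> "jmwyhfsd" -> "dsfhywmj" -> "DSFHYWMJ" -> "JMWYHFSD"
  "amvbyjbtq" -> "amvbyjbtq" -> "mvbyjbtq" -> "qtbjybvm" -> "QTBJYBVM" -> "MVBYJBTQ"
  "uvsllezae" -> "uvslezae" -> "vslz" -> "zlsv" -> "ZLSV" -> "VSLZ"
  "nqzpxunzrccy" -> "nqzpxunzrcy" -> "nqzpxnzrcy" -> "ycrznxpzqn" -> "YCRZNXPZQN" -> "NQZPXNZRCY"
  "wqhdbn" -> "wqhdbn" -> "wqhdbn" -> "nbdhqw" -> "NBDHQW" -> "WQHDBN"
  "xtdi" -> "xtdi" -> "xtd" -> "dtx" -> "DTX" -> "XTD"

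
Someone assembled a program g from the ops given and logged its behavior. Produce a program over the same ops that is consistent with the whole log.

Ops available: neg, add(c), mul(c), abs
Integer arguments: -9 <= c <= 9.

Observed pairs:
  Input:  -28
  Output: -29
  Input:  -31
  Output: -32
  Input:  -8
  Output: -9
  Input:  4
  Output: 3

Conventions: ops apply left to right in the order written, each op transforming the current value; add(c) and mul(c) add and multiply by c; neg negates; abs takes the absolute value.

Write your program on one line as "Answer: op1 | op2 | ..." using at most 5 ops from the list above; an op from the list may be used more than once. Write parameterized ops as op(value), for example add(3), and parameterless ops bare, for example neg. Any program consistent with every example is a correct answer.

add(-5) | abs | add(-4) | neg

Check, running the answer program on each example:
  -28 -> -33 -> 33 -> 29 -> -29
  -31 -> -36 -> 36 -> 32 -> -32
  -8 -> -13 -> 13 -> 9 -> -9
  4 -> -1 -> 1 -> -3 -> 3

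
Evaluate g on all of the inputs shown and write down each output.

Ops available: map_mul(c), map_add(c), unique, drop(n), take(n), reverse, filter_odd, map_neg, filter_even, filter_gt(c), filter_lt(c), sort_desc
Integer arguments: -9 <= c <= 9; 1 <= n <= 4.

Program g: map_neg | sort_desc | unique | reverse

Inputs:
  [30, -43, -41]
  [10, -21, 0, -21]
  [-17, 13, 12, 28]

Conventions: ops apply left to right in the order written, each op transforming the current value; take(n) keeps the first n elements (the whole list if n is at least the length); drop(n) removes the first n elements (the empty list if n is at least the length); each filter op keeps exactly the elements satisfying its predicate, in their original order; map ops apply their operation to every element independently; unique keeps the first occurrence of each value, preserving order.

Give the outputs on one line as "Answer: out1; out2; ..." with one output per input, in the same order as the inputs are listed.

[-30, 41, 43]; [-10, 0, 21]; [-28, -13, -12, 17]

Execution, op by op:
  [30, -43, -41] -> [-30, 43, 41] -> [43, 41, -30] -> [43, 41, -30] -> [-30, 41, 43]
  [10, -21, 0, -21] -> [-10, 21, 0, 21] -> [21, 21, 0, -10] -> [21, 0, -10] -> [-10, 0, 21]
  [-17, 13, 12, 28] -> [17, -13, -12, -28] -> [17, -12, -13, -28] -> [17, -12, -13, -28] -> [-28, -13, -12, 17]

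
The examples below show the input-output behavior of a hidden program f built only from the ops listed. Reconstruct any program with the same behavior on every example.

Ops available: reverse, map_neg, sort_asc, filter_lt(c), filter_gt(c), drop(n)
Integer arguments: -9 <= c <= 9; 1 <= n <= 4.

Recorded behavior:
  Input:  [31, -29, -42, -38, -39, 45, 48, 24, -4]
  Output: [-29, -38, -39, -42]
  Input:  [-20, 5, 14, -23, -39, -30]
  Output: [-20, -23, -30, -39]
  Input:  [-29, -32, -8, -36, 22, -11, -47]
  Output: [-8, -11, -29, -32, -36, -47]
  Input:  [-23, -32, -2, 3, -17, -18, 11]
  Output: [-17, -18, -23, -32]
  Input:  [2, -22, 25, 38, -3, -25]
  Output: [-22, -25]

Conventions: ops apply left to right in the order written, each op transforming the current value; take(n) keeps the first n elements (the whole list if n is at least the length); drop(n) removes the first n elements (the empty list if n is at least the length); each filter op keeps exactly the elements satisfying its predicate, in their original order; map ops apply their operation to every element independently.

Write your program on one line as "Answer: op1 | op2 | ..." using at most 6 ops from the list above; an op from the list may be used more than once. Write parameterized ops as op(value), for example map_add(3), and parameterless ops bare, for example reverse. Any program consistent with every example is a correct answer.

reverse | map_neg | sort_asc | map_neg | filter_lt(-4)

Check, running the answer program on each example:
  [31, -29, -42, -38, -39, 45, 48, 24, -4] -> [-4, 24, 48, 45, -39, -38, -42, -29, 31] -> [4, -24, -48, -45, 39, 38, 42, 29, -31] -> [-48, -45, -31, -24, 4, 29, 38, 39, 42] -> [48, 45, 31, 24, -4, -29, -38, -39, -42] -> [-29, -38, -39, -42]
  [-20, 5, 14, -23, -39, -30] -> [-30, -39, -23, 14, 5, -20] -> [30, 39, 23, -14, -5, 20] -> [-14, -5, 20, 23, 30, 39] -> [14, 5, -20, -23, -30, -39] -> [-20, -23, -30, -39]
  [-29, -32, -8, -36, 22, -11, -47] -> [-47, -11, 22, -36, -8, -32, -29] -> [47, 11, -22, 36, 8, 32, 29] -> [-22, 8, 11, 29, 32, 36, 47] -> [22, -8, -11, -29, -32, -36, -47] -> [-8, -11, -29, -32, -36, -47]
  [-23, -32, -2, 3, -17, -18, 11] -> [11, -18, -17, 3, -2, -32, -23] -> [-11, 18, 17, -3, 2, 32, 23] -> [-11, -3, 2, 17, 18, 23, 32] -> [11, 3, -2, -17, -18, -23, -32] -> [-17, -18, -23, -32]
  [2, -22, 25, 38, -3, -25] -> [-25, -3, 38, 25, -22, 2] -> [25, 3, -38, -25, 22, -2] -> [-38, -25, -2, 3, 22, 25] -> [38, 25, 2, -3, -22, -25] -> [-22, -25]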